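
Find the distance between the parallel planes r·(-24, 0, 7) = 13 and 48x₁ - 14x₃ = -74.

24/25

Divide the second equation by -2 to match normals: -24x₁ + 7x₃ = 37.
With common normal n = (-24, 0, 7) (|n| = 25), the distance is |13 − 37|/|n| = 24/25.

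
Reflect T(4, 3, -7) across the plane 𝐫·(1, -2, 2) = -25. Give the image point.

With n = (1, -2, 2), the signed offset is (n·T − (-25))/|n|² = 9/9 = 1.
T' = T − 2t·n = (4, 3, -7) − 2·(1, -2, 2) = (2, 7, -11).

(2, 7, -11)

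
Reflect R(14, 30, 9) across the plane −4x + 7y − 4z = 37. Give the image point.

With n = (−4, 7, −4), the signed offset is (n·R − 37)/|n|² = 81/81 = 1.
R' = R − 2t·n = (14, 30, 9) − 2·(−4, 7, −4) = (22, 16, 17).

(22, 16, 17)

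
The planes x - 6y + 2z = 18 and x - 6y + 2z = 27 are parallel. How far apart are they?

Both planes have normal n = (1, -6, 2), |n| = √41. Any point on the first plane is at distance |27 − 18|/|n| = 9/√41 from the second.

9/√41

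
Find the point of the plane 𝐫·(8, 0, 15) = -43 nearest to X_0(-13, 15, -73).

(19, 15, -13)

n = (8, 0, 15), |n|² = 289, and n·X_0 − (-43) = -1156.
t = -1156/289 = -4, so the foot is X_0 − t·n = (-13, 15, -73) − (-4)·(8, 0, 15) = (19, 15, -13).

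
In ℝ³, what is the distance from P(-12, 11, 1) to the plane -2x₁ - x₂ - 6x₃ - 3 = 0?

4√41/41

n = (-2, -1, -6); n·P − 3 = 4; |n| = √41; distance = 4/√41 = 4√41/41.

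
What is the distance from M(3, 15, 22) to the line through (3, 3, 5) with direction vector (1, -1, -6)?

Direction vector d = (1, -1, -6).
AP = (0, 12, 17), and AP × d = (-55, 17, -12).
|AP × d|² = 3458 and |d|² = 38, so the distance is √(3458/38) = √91.

√91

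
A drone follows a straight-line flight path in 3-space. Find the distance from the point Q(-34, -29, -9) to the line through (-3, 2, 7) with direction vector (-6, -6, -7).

Direction vector d = (-6, -6, -7).
AP = (-31, -31, -16); AP·d = 484, |AP|² = 2178, |d|² = 121.
distance² = |AP|² − (AP·d)²/|d|² = 2178 − 234256/121 = 242, so the distance is 11√2.

11√2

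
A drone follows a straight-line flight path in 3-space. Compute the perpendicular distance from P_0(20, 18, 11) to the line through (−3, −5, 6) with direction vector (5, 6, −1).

Direction vector d = (5, 6, −1).
AP = (23, 23, 5); AP·d = 248, |AP|² = 1083, |d|² = 62.
distance² = |AP|² − (AP·d)²/|d|² = 1083 − 61504/62 = 91, so the distance is √91.

√91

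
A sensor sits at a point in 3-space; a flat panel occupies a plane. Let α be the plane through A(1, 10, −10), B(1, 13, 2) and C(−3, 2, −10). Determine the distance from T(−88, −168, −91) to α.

AB = (0, 3, 12) and AC = (−4, −8, 0), so a normal is n = AB × AC = (96, −48, 12).
n = (96, −48, 12); n·P − (-504) = -972; |n| = 108; distance = 972/108 = 9.

9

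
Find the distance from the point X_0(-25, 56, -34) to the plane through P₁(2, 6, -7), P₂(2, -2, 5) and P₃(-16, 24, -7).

P₁P₂ = (0, -8, 12) and P₁P₃ = (-18, 18, 0), so a normal is n = P₁P₂ × P₁P₃ = (-216, -216, -144).
Then n·(-25, 56, -34) - (-720) = -1080.
|n| = √(46656 + 46656 + 20736) = 72√22, so the distance is |-1080|/(72√22) = 15/√22.

15√22/22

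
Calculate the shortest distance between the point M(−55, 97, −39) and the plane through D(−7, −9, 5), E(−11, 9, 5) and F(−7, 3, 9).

4

DE = (−4, 18, 0) and DF = (0, 12, 4), so a normal is n = DE × DF = (72, 16, −48).
n = (72, 16, −48); n·P − (-888) = 352; |n| = 88; distance = 352/88 = 4.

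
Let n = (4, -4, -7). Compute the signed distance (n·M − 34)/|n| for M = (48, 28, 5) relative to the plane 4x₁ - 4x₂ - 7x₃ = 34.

11/9

n·M − 34 = 11.
|n| = 9, so the signed distance is 11/9.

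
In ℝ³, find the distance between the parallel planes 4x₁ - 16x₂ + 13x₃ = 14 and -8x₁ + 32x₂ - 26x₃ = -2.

Divide the second equation by -2 to match normals: 4x₁ - 16x₂ + 13x₃ = 1.
Both planes have normal n = (4, -16, 13), |n| = 21. Any point on the first plane is at distance |1 − 14|/|n| = 13/21 from the second.

13/21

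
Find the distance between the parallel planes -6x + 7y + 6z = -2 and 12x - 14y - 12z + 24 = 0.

14/11

Divide the second equation by -2 to match normals: -6x + 7y + 6z = 12.
With common normal n = (-6, 7, 6) (|n| = 11), the distance is |(-2) − 12|/|n| = 14/11.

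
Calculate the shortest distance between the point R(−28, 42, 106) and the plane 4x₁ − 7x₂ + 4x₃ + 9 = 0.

3

Normal vector n = (4, −7, 4), and n·(−28, 42, 106) − (−9) = 27.
|n| = √(16 + 49 + 16) = 9, so the distance is |27|/9 = 3.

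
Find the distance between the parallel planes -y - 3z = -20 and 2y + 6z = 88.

Divide the second equation by -2 to match normals: -y - 3z = -44.
Both planes have normal n = (0, -1, -3), |n| = √10. Any point on the first plane is at distance |(-44) − (-20)|/|n| = 24/√10 = 12√10/5 from the second.

12√10/5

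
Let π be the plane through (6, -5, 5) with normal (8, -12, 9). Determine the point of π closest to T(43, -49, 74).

The perpendicular from T has direction n = (8, -12, 9): r = (43, -49, 74) + t(8, -12, 9).
Substitute into the plane: n·(T + tn) = 153 gives 1598 + 289t = 153, so t = -5.
Foot = (43, -49, 74) + (-5)·(8, -12, 9) = (3, 11, 29).

(3, 11, 29)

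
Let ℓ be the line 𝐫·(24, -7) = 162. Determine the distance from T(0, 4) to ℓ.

38/5

The normal to the line is n = (24, -7) with |n| = 25.
|n·T − 162| = |-28 − 162| = 190, so the distance is 190/25 = 38/5.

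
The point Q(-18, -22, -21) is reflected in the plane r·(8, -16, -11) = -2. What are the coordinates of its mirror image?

With n = (8, -16, -11), the signed offset is (n·Q − (-2))/|n|² = 441/441 = 1.
Q' = Q − 2t·n = (-18, -22, -21) − 2·(8, -16, -11) = (-34, 10, 1).

(-34, 10, 1)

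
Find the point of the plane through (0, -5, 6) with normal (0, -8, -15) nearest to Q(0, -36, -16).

(0, -20, 14)

The perpendicular from Q has direction n = (0, -8, -15): r = (0, -36, -16) + μ(0, -8, -15).
Substitute into the plane: n·(Q + μn) = -50 gives 528 + 289μ = -50, so μ = -2.
Foot = (0, -36, -16) + (-2)·(0, -8, -15) = (0, -20, 14).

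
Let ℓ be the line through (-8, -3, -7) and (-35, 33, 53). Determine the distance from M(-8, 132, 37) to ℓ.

A direction vector is d = (-27, 36, 60).
AP = (0, 135, 44); AP·d = 7500, |AP|² = 20161, |d|² = 5625.
distance² = |AP|² − (AP·d)²/|d|² = 20161 − 56250000/5625 = 10161, so the distance is 3√1129.

3√1129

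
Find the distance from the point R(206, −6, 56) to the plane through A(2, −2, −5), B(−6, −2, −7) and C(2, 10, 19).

AB = (−8, 0, −2) and AC = (0, 12, 24), so a normal is n = AB × AC = (24, 192, −96).
Then n·(206, −6, 56) − 144 = −1728.
|n| = √(576 + 36864 + 9216) = 216, so the distance is |-1728|/216 = 8.

8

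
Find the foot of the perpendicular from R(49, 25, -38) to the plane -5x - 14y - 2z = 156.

(34, -17, -44)

n = (-5, -14, -2), |n|² = 225, and n·R − 156 = -675.
t = -675/225 = -3, so the foot is R − t·n = (49, 25, -38) − (-3)·(-5, -14, -2) = (34, -17, -44).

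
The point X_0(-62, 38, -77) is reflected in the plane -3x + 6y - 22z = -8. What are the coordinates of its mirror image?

n = (-3, 6, -22), |n|² = 529, n·X_0 − (-8) = 2116, so t = 2116/529 = 4.
Foot F = X_0 − 4·n = (-50, 14, 11); the reflection is 2F − X_0 = (-38, -10, 99).

(-38, -10, 99)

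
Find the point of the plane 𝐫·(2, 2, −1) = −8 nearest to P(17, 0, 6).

n = (2, 2, −1), |n|² = 9, and n·P − (-8) = 36.
t = 36/9 = 4, so the foot is P − t·n = (17, 0, 6) − 4·(2, 2, −1) = (9, −8, 10).

(9, -8, 10)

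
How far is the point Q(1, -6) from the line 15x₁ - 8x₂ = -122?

The normal to the line is n = (15, -8) with |n| = 17.
|n·Q − (-122)| = |63 − (-122)| = 185, so the distance is 185/17.

185/17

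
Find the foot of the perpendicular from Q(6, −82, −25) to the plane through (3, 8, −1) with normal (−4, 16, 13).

n = (−4, 16, 13), |n|² = 441, and n·Q − 103 = -1764.
t = -1764/441 = -4, so the foot is Q − t·n = (6, −82, −25) − (-4)·(−4, 16, 13) = (−10, −18, 27).

(-10, -18, 27)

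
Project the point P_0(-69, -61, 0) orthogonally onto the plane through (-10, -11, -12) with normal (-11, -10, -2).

n = (-11, -10, -2), |n|² = 225, and n·P_0 − 244 = 1125.
t = 1125/225 = 5, so the foot is P_0 − t·n = (-69, -61, 0) − 5·(-11, -10, -2) = (-14, -11, 10).

(-14, -11, 10)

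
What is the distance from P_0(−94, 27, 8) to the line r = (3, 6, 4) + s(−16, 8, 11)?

√2810

Direction vector d = (−16, 8, 11).
AP = (−97, 21, 4), and AP × d = (199, 1003, −440).
|AP × d|² = 1239210 and |d|² = 441, so the distance is √(1239210/441) = √2810.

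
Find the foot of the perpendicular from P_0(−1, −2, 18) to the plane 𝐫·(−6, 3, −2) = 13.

(-7, 1, 16)

The perpendicular from P_0 has direction n = (−6, 3, −2): r = (−1, −2, 18) + t(−6, 3, −2).
Substitute into the plane: n·(P_0 + tn) = 13 gives -36 + 49t = 13, so t = 1.
Foot = (−1, −2, 18) + 1·(−6, 3, −2) = (−7, 1, 16).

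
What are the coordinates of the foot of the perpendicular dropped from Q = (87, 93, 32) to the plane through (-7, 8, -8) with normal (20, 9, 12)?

(-13, 48, -28)

The perpendicular from Q has direction n = (20, 9, 12): r = (87, 93, 32) + λ(20, 9, 12).
Substitute into the plane: n·(Q + λn) = -164 gives 2961 + 625λ = -164, so λ = -5.
Foot = (87, 93, 32) + (-5)·(20, 9, 12) = (-13, 48, -28).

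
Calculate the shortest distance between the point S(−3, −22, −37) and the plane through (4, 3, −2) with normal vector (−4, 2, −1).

13/√21

The plane has equation n·(r − (4, 3, −2)) = 0, i.e. n·r = -8.
Then n·(−3, −22, −37) − (−8) = 13.
|n| = √(16 + 4 + 1) = √21, so the distance is |13|/√21 = 13√21/21.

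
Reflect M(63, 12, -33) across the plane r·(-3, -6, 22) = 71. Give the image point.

With n = (-3, -6, 22), the signed offset is (n·M − 71)/|n|² = -1058/529 = -2.
M' = M − 2t·n = (63, 12, -33) − (-4)·(-3, -6, 22) = (51, -12, 55).

(51, -12, 55)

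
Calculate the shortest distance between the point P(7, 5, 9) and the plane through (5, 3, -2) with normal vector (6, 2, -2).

3√11/11

The plane has equation n·(r − (5, 3, -2)) = 0, i.e. n·r = 40.
Then n·(7, 5, 9) - 40 = -6.
|n| = √(36 + 4 + 4) = 2√11, so the distance is |-6|/(2√11) = 3/√11.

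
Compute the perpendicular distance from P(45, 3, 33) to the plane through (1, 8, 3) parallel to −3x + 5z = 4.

Parallel planes share the normal n = (−3, 0, 5); since (1, 8, 3) lies on the plane, its equation is −3x + 5z = 12.
Then n·(45, 3, 33) − 12 = 18.
|n| = √(9 + 0 + 25) = √34, so the distance is |18|/√34 = 18/√34.

9√34/17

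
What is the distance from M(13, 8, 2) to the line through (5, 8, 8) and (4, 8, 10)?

A direction vector is d = (−1, 0, 2).
AP = (8, 0, −6); AP·d = -20, |AP|² = 100, |d|² = 5.
distance² = |AP|² − (AP·d)²/|d|² = 100 − 400/5 = 20, so the distance is 2√5.

2√5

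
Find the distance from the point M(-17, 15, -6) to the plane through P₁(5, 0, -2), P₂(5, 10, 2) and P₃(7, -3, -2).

16/√38

P₁P₂ = (0, 10, 4) and P₁P₃ = (2, -3, 0), so a normal is n = P₁P₂ × P₁P₃ = (12, 8, -20).
Then n·(-17, 15, -6) - 100 = -64.
|n| = √(144 + 64 + 400) = 4√38, so the distance is |-64|/(4√38) = 16/√38.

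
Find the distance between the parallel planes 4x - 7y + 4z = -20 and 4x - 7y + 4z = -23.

1/3

With common normal n = (4, -7, 4) (|n| = 9), the distance is |(-20) − (-23)|/|n| = 3/9 = 1/3.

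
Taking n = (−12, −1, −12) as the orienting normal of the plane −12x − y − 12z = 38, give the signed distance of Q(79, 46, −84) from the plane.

n·Q − 38 = -24.
|n| = 17, so the signed distance is -24/17.

-24/17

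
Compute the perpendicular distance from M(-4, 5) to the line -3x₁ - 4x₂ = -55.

d = |(-3)·(-4) + (-4)·5 − (-55)| / √(9 + 16) = |47|/5 = 47/5.

47/5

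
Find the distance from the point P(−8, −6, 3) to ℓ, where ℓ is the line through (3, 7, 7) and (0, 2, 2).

√70

A direction vector is d = (−3, −5, −5).
AP = (−11, −13, −4); AP·d = 118, |AP|² = 306, |d|² = 59.
distance² = |AP|² − (AP·d)²/|d|² = 306 − 13924/59 = 70, so the distance is √70.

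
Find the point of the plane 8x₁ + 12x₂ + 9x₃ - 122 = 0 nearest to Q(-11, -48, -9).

n = (8, 12, 9), |n|² = 289, and n·Q − 122 = -867.
t = -867/289 = -3, so the foot is Q − t·n = (-11, -48, -9) − (-3)·(8, 12, 9) = (13, -12, 18).

(13, -12, 18)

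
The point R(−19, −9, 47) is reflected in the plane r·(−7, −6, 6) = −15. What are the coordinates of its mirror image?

(37, 39, -1)

n = (−7, −6, 6), |n|² = 121, n·R − (-15) = 484, so t = 484/121 = 4.
Foot F = R − 4·n = (9, 15, 23); the reflection is 2F − R = (37, 39, −1).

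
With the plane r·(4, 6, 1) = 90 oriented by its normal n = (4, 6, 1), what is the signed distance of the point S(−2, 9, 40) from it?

n·S − 90 = -4.
|n| = √53, so the signed distance is -4/√53.

-4/√53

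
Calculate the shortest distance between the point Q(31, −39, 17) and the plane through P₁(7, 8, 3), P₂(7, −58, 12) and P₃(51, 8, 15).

1

P₁P₂ = (0, −66, 9) and P₁P₃ = (44, 0, 12), so a normal is n = P₁P₂ × P₁P₃ = (−792, 396, 2904).
n = (−792, 396, 2904); n·P − 6336 = 3036; |n| = 3036; distance = 3036/3036 = 1.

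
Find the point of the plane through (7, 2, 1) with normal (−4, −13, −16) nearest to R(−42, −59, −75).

(-22, 6, 5)

The perpendicular from R has direction n = (−4, −13, −16): r = (−42, −59, −75) + λ(−4, −13, −16).
Substitute into the plane: n·(R + λn) = -70 gives 2135 + 441λ = -70, so λ = -5.
Foot = (−42, −59, −75) + (-5)·(−4, −13, −16) = (−22, 6, 5).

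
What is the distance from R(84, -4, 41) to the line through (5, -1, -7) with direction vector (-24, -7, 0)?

√2929

Direction vector d = (-24, -7, 0).
AP = (79, -3, 48); AP·d = -1875, |AP|² = 8554, |d|² = 625.
distance² = |AP|² − (AP·d)²/|d|² = 8554 − 3515625/625 = 2929, so the distance is √2929.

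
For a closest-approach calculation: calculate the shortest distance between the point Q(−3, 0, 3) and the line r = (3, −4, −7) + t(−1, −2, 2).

Direction vector d = (−1, −2, 2).
AP = (−6, 4, 10); AP·d = 18, |AP|² = 152, |d|² = 9.
distance² = |AP|² − (AP·d)²/|d|² = 152 − 324/9 = 116, so the distance is 2√29.

2√29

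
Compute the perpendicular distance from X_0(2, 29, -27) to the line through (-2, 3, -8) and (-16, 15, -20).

√569

A direction vector is d = (-14, 12, -12).
AP = (4, 26, -19), and AP × d = (-84, 314, 412).
|AP × d|² = 275396 and |d|² = 484, so the distance is √(275396/484) = √569.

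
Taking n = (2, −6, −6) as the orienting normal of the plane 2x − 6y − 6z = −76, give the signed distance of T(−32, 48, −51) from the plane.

15√19/19

n·T − (-76) = 30.
|n| = 2√19, so the signed distance is 15√19/19.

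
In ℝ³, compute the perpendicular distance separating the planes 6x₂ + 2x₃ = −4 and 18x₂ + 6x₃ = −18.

1/√10

Divide the second equation by 3 to match normals: 6x₂ + 2x₃ = -6.
With common normal n = (0, 6, 2) (|n| = 2√10), the distance is |(-4) − (-6)|/|n| = 2/(2√10) = 1/√10.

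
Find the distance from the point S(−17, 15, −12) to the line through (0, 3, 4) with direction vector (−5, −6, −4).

Direction vector d = (−5, −6, −4).
AP = (−17, 12, −16); AP·d = 77, |AP|² = 689, |d|² = 77.
distance² = |AP|² − (AP·d)²/|d|² = 689 − 5929/77 = 612, so the distance is 6√17.

6√17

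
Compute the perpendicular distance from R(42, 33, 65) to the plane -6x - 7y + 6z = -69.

Normal vector n = (-6, -7, 6), and n·(42, 33, 65) - (-69) = -24.
|n| = √(36 + 49 + 36) = 11, so the distance is |-24|/11 = 24/11.

24/11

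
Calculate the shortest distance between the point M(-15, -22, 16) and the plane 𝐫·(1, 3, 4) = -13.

2√26/13

Normal vector n = (1, 3, 4), and n·(-15, -22, 16) - (-13) = -4.
|n| = √(1 + 9 + 16) = √26, so the distance is |-4|/√26 = 4/√26.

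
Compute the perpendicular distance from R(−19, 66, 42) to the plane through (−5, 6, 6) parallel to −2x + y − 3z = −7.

10√14/7

Parallel planes share the normal n = (−2, 1, −3); since (−5, 6, 6) lies on the plane, its equation is −2x + y − 3z = -2.
Then n·(−19, 66, 42) − (−2) = −20.
|n| = √(4 + 1 + 9) = √14, so the distance is |-20|/√14 = 10√14/7.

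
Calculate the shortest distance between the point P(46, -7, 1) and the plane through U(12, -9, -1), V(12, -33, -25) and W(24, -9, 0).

2

UV = (0, -24, -24) and UW = (12, 0, 1), so a normal is n = UV × UW = (-24, -288, 288).
n = (-24, -288, 288); n·P − 2016 = -816; |n| = 408; distance = 816/408 = 2.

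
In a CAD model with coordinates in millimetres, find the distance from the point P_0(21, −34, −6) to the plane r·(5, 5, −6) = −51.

22/√86

d = |5·21 + 5·(-34) + (-6)·(-6) − (-51)| / √(25 + 25 + 36) = |22| / √86 = 11√86/43.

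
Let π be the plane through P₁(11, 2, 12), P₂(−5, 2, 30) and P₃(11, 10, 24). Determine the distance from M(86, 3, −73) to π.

P₁P₂ = (−16, 0, 18) and P₁P₃ = (0, 8, 12), so a normal is n = P₁P₂ × P₁P₃ = (−144, 192, −128).
n = (−144, 192, −128); n·P − (-2736) = 272; |n| = 272; distance = 272/272 = 1.

1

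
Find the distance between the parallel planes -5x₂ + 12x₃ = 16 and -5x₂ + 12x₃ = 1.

15/13

Both planes have normal n = (0, -5, 12), |n| = 13. Any point on the first plane is at distance |1 − 16|/|n| = 15/13 from the second.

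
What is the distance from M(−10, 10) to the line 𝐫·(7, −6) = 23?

The normal to the line is n = (7, −6) with |n| = √85.
|n·M − 23| = |-130 − 23| = 153, so the distance is 153/√85 = 9√85/5.

9√85/5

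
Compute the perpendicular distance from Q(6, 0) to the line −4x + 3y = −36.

The normal to the line is n = (−4, 3) with |n| = 5.
|n·Q − (-36)| = |-24 − (-36)| = 12, so the distance is 12/5.

12/5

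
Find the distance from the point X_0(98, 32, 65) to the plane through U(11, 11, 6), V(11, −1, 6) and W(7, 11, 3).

5

UV = (0, −12, 0) and UW = (−4, 0, −3), so a normal is n = UV × UW = (36, 0, −48).
n = (36, 0, −48); n·P − 108 = 300; |n| = 60; distance = 300/60 = 5.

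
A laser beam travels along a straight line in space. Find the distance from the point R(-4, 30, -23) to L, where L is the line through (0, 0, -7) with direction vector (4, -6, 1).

18

Direction vector d = (4, -6, 1).
AP = (-4, 30, -16); AP·d = -212, |AP|² = 1172, |d|² = 53.
distance² = |AP|² − (AP·d)²/|d|² = 1172 − 44944/53 = 324, so the distance is 18.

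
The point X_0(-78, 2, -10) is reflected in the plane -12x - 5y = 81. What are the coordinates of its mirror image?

With n = (-12, -5, 0), the signed offset is (n·X_0 − 81)/|n|² = 845/169 = 5.
X_0' = X_0 − 2t·n = (-78, 2, -10) − 10·(-12, -5, 0) = (42, 52, -10).

(42, 52, -10)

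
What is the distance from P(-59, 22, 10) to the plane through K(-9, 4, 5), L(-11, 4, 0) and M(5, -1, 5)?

8/15

KL = (-2, 0, -5) and KM = (14, -5, 0), so a normal is n = KL × KM = (-25, -70, 10).
d = |(-25)·(-59) + (-70)·22 + 10·10 − (-5)| / √(625 + 4900 + 100) = |40| / 75 = 8/15.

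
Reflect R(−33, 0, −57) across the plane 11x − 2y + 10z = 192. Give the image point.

(77, -20, 43)

n = (11, −2, 10), |n|² = 225, n·R − 192 = -1125, so t = -1125/225 = -5.
Foot F = R − (-5)·n = (22, −10, −7); the reflection is 2F − R = (77, −20, 43).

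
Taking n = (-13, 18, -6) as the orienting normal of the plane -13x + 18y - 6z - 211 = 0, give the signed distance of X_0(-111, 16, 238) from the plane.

n·X_0 − 211 = 92.
|n| = 23, so the signed distance is 92/23 = 4.

4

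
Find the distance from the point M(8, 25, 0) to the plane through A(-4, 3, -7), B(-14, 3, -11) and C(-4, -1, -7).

11/√29

AB = (-10, 0, -4) and AC = (0, -4, 0), so a normal is n = AB × AC = (-16, 0, 40).
Then n·(8, 25, 0) - (-216) = 88.
|n| = √(256 + 0 + 1600) = 8√29, so the distance is |88|/(8√29) = 11√29/29.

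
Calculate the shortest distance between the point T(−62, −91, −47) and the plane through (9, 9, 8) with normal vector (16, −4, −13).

1

The plane has equation n·(r − (9, 9, 8)) = 0, i.e. n·r = 4.
Then n·(−62, −91, −47) − 4 = −21.
|n| = √(256 + 16 + 169) = 21, so the distance is |-21|/21 = 1.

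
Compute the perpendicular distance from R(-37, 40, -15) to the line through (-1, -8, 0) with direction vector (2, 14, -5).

30√2

Direction vector d = (2, 14, -5).
AP = (-36, 48, -15), and AP × d = (-30, -210, -600).
|AP × d|² = 405000 and |d|² = 225, so the distance is √(405000/225) = √1800 = 30√2.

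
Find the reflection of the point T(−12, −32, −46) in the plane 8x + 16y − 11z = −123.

(-268/21, -704/21, -944/21)

With n = (8, 16, −11), the signed offset is (n·T − (-123))/|n|² = 21/441 = 1/21.
T' = T − 2t·n = (−12, −32, −46) − (2/21)·(8, 16, −11) = (−268/21, −704/21, −944/21).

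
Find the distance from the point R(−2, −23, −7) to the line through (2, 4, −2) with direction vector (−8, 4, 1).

Direction vector d = (−8, 4, 1).
AP = (−4, −27, −5); AP·d = -81, |AP|² = 770, |d|² = 81.
distance² = |AP|² − (AP·d)²/|d|² = 770 − 6561/81 = 689, so the distance is √689.

√689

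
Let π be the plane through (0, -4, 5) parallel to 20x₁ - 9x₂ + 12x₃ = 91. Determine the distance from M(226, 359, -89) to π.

5

Parallel planes share the normal n = (20, -9, 12); since (0, -4, 5) lies on the plane, its equation is 20x₁ - 9x₂ + 12x₃ = 96.
Then n·(226, 359, -89) - 96 = 125.
|n| = √(400 + 81 + 144) = 25, so the distance is |125|/25 = 5.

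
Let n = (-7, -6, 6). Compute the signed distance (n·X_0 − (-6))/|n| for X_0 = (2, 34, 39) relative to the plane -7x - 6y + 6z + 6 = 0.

n·X_0 − (-6) = 22.
|n| = 11, so the signed distance is 22/11 = 2.

2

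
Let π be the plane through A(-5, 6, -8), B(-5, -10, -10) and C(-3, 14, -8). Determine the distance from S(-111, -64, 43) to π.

6

AB = (0, -16, -2) and AC = (2, 8, 0), so a normal is n = AB × AC = (16, -4, 32).
n = (16, -4, 32); n·P − (-360) = 216; |n| = 36; distance = 216/36 = 6.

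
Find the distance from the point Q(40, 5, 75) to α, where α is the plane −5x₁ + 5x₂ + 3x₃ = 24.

Normal vector n = (−5, 5, 3), and n·(40, 5, 75) − 24 = 26.
|n| = √(25 + 25 + 9) = √59, so the distance is |26|/√59 = 26/√59.

26/√59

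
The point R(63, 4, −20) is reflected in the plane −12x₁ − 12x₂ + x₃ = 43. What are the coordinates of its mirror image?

(-9, -68, -14)

With n = (−12, −12, 1), the signed offset is (n·R − 43)/|n|² = -867/289 = -3.
R' = R − 2t·n = (63, 4, −20) − (-6)·(−12, −12, 1) = (−9, −68, −14).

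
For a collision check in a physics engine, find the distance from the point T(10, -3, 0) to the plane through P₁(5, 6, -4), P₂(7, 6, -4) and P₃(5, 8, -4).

P₁P₂ = (2, 0, 0) and P₁P₃ = (0, 2, 0), so a normal is n = P₁P₂ × P₁P₃ = (0, 0, 4).
Then n·(10, -3, 0) - (-16) = 16.
|n| = √(0 + 0 + 16) = 4, so the distance is |16|/4 = 4.

4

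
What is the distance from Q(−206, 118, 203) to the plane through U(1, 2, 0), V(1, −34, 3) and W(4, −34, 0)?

4

UV = (0, −36, 3) and UW = (3, −36, 0), so a normal is n = UV × UW = (108, 9, 108).
Then n·(−206, 118, 203) − 126 = 612.
|n| = √(11664 + 81 + 11664) = 153, so the distance is |612|/153 = 4.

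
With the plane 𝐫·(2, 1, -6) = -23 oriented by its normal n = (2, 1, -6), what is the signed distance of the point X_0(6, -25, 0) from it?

n·X_0 − (-23) = 10.
|n| = √41, so the signed distance is 10/√41.

10/√41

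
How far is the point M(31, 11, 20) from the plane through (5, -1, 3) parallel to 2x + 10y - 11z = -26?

Parallel planes share the normal n = (2, 10, -11); since (5, -1, 3) lies on the plane, its equation is 2x + 10y - 11z = -33.
Then n·(31, 11, 20) - (-33) = -15.
|n| = √(4 + 100 + 121) = 15, so the distance is |-15|/15 = 1.

1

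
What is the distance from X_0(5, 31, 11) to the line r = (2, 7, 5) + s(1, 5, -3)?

3√34

Direction vector d = (1, 5, -3).
AP = (3, 24, 6), and AP × d = (-102, 15, -9).
|AP × d|² = 10710 and |d|² = 35, so the distance is √(10710/35) = √306 = 3√34.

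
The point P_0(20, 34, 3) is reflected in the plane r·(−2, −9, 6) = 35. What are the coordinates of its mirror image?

(8, -20, 39)

n = (−2, −9, 6), |n|² = 121, n·P_0 − 35 = -363, so t = -363/121 = -3.
Foot F = P_0 − (-3)·n = (14, 7, 21); the reflection is 2F − P_0 = (8, −20, 39).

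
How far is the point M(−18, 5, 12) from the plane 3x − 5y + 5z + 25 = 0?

d = |3·(-18) + (-5)·5 + 5·12 − (-25)| / √(9 + 25 + 25) = |6| / √59 = 6√59/59.

6√59/59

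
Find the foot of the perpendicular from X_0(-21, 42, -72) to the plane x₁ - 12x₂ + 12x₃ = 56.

The perpendicular from X_0 has direction n = (1, -12, 12): r = (-21, 42, -72) + t(1, -12, 12).
Substitute into the plane: n·(X_0 + tn) = 56 gives -1389 + 289t = 56, so t = 5.
Foot = (-21, 42, -72) + 5·(1, -12, 12) = (-16, -18, -12).

(-16, -18, -12)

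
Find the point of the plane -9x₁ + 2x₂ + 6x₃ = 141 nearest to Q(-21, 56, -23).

(-213/11, 612/11, -265/11)

The perpendicular from Q has direction n = (-9, 2, 6): r = (-21, 56, -23) + λ(-9, 2, 6).
Substitute into the plane: n·(Q + λn) = 141 gives 163 + 121λ = 141, so λ = -2/11.
Foot = (-21, 56, -23) + (-2/11)·(-9, 2, 6) = (-213/11, 612/11, -265/11).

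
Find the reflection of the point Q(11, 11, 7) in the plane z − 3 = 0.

(11, 11, -1)

With n = (0, 0, 1), the signed offset is (n·Q − 3)/|n|² = 4/1 = 4.
Q' = Q − 2t·n = (11, 11, 7) − 8·(0, 0, 1) = (11, 11, −1).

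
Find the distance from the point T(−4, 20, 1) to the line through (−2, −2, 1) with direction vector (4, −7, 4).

Direction vector d = (4, −7, 4).
AP = (−2, 22, 0), and AP × d = (88, 8, −74).
|AP × d|² = 13284 and |d|² = 81, so the distance is √(13284/81) = √164 = 2√41.

2√41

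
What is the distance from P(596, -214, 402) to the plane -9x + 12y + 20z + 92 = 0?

d = |(-9)·596 + 12·(-214) + 20·402 − (-92)| / √(81 + 144 + 400) = |200| / 25 = 8.

8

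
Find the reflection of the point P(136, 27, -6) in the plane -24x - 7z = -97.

(-104, 27, -76)

n = (-24, 0, -7), |n|² = 625, n·P − (-97) = -3125, so t = -3125/625 = -5.
Foot F = P − (-5)·n = (16, 27, -41); the reflection is 2F − P = (-104, 27, -76).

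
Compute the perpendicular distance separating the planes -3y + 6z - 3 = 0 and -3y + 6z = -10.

13√5/15

With common normal n = (0, -3, 6) (|n| = 3√5), the distance is |3 − (-10)|/|n| = 13/(3√5) = 13√5/15.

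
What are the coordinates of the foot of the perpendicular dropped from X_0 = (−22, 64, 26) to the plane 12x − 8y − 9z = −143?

The perpendicular from X_0 has direction n = (12, −8, −9): r = (−22, 64, 26) + λ(12, −8, −9).
Substitute into the plane: n·(X_0 + λn) = -143 gives -1010 + 289λ = -143, so λ = 3.
Foot = (−22, 64, 26) + 3·(12, −8, −9) = (14, 40, −1).

(14, 40, -1)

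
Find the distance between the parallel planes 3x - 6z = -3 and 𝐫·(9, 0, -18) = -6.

Divide the second equation by 3 to match normals: 3x - 6z = -2.
With common normal n = (3, 0, -6) (|n| = 3√5), the distance is |(-3) − (-2)|/|n| = 1/(3√5).

√5/15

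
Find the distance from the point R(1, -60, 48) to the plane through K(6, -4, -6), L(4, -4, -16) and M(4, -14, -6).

23√3/9

KL = (-2, 0, -10) and KM = (-2, -10, 0), so a normal is n = KL × KM = (-100, 20, 20).
Then n·(1, -60, 48) - (-800) = 460.
|n| = √(10000 + 400 + 400) = 60√3, so the distance is |460|/(60√3) = 23/(3√3).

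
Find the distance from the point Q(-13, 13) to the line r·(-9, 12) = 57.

72/5

The normal to the line is n = (-9, 12) with |n| = 15.
|n·Q − 57| = |273 − 57| = 216, so the distance is 216/15 = 72/5.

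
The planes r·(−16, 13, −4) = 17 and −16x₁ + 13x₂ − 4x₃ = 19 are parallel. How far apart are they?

2/21

Both planes have normal n = (−16, 13, −4), |n| = 21. Any point on the first plane is at distance |19 − 17|/|n| = 2/21 from the second.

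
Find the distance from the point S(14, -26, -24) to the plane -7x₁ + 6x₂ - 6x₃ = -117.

7/11

Normal vector n = (-7, 6, -6), and n·(14, -26, -24) - (-117) = 7.
|n| = √(49 + 36 + 36) = 11, so the distance is |7|/11 = 7/11.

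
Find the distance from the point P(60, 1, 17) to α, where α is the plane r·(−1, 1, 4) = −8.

n = (−1, 1, 4); n·P − (-8) = 17; |n| = 3√2; distance = 17/(3√2).

17√2/6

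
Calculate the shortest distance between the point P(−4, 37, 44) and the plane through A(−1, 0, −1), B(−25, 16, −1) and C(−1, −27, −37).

AB = (−24, 16, 0) and AC = (0, −27, −36), so a normal is n = AB × AC = (−576, −864, 648).
d = |(-576)·(-4) + (-864)·37 + 648·44 − (-72)| / √(331776 + 746496 + 419904) = |-1080| / 1224 = 15/17.

15/17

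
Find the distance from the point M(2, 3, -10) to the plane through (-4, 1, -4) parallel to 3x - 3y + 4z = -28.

Parallel planes share the normal n = (3, -3, 4); since (-4, 1, -4) lies on the plane, its equation is 3x - 3y + 4z = -31.
n = (3, -3, 4); n·P − (-31) = -12; |n| = √34; distance = 12/√34.

6√34/17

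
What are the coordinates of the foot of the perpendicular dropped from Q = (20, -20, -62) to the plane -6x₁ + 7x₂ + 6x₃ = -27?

(-10, 15, -32)

n = (-6, 7, 6), |n|² = 121, and n·Q − (-27) = -605.
t = -605/121 = -5, so the foot is Q − t·n = (20, -20, -62) − (-5)·(-6, 7, 6) = (-10, 15, -32).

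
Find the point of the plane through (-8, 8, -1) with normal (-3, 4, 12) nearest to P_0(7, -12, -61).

(-8, 8, -1)

n = (-3, 4, 12), |n|² = 169, and n·P_0 − 44 = -845.
t = -845/169 = -5, so the foot is P_0 − t·n = (7, -12, -61) − (-5)·(-3, 4, 12) = (-8, 8, -1).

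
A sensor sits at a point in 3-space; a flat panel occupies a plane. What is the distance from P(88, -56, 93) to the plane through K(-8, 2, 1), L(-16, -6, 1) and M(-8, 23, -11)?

28/9

KL = (-8, -8, 0) and KM = (0, 21, -12), so a normal is n = KL × KM = (96, -96, -168).
Then n·(88, -56, 93) - (-1128) = -672.
|n| = √(9216 + 9216 + 28224) = 216, so the distance is |-672|/216 = 28/9.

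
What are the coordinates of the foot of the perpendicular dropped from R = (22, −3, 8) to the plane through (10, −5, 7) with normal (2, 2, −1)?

The perpendicular from R has direction n = (2, 2, −1): r = (22, −3, 8) + μ(2, 2, −1).
Substitute into the plane: n·(R + μn) = 3 gives 30 + 9μ = 3, so μ = -3.
Foot = (22, −3, 8) + (-3)·(2, 2, −1) = (16, −9, 11).

(16, -9, 11)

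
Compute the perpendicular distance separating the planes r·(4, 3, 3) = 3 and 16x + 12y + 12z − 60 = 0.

12/√34

Divide the second equation by 4 to match normals: 4x + 3y + 3z = 15.
Both planes have normal n = (4, 3, 3), |n| = √34. Any point on the first plane is at distance |15 − 3|/|n| = 12/√34 = 6√34/17 from the second.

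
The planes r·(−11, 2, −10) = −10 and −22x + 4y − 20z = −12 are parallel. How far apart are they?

4/15

Divide the second equation by 2 to match normals: −11x + 2y − 10z = -6.
With common normal n = (−11, 2, −10) (|n| = 15), the distance is |(-10) − (-6)|/|n| = 4/15.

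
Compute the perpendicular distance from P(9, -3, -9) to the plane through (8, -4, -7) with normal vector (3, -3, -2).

2√22/11

The plane has equation n·(r − (8, -4, -7)) = 0, i.e. n·r = 50.
Then n·(9, -3, -9) - 50 = 4.
|n| = √(9 + 9 + 4) = √22, so the distance is |4|/√22 = 4/√22.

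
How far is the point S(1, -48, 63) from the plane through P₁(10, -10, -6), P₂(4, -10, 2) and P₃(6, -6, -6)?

P₁P₂ = (-6, 0, 8) and P₁P₃ = (-4, 4, 0), so a normal is n = P₁P₂ × P₁P₃ = (-32, -32, -24).
d = |(-32)·1 + (-32)·(-48) + (-24)·63 − 144| / √(1024 + 1024 + 576) = |-152| / (8√41) = 19√41/41.

19√41/41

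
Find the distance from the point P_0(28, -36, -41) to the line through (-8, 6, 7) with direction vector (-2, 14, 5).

Direction vector d = (-2, 14, 5).
AP = (36, -42, -48), and AP × d = (462, -84, 420).
|AP × d|² = 396900 and |d|² = 225, so the distance is √(396900/225) = √1764 = 42.

42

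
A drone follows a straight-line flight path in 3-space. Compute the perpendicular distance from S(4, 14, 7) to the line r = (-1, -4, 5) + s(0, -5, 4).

Direction vector d = (0, -5, 4).
AP = (5, 18, 2), and AP × d = (82, -20, -25).
|AP × d|² = 7749 and |d|² = 41, so the distance is √(7749/41) = √189 = 3√21.

3√21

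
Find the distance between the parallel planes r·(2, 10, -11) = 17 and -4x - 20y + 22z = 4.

Divide the second equation by -2 to match normals: 2x + 10y - 11z = -2.
With common normal n = (2, 10, -11) (|n| = 15), the distance is |17 − (-2)|/|n| = 19/15.

19/15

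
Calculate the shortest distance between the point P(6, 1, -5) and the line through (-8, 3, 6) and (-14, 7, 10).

7

A direction vector is d = (-6, 4, 4).
AP = (14, -2, -11), and AP × d = (36, 10, 44).
|AP × d|² = 3332 and |d|² = 68, so the distance is √(3332/68) = √49 = 7.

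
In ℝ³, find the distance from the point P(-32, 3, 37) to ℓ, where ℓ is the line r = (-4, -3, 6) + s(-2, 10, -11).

2√389

Direction vector d = (-2, 10, -11).
AP = (-28, 6, 31), and AP × d = (-376, -370, -268).
|AP × d|² = 350100 and |d|² = 225, so the distance is √(350100/225) = √1556 = 2√389.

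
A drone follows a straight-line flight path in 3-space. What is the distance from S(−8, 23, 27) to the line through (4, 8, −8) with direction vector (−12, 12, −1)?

Direction vector d = (−12, 12, −1).
AP = (−12, 15, 35), and AP × d = (−435, −432, 36).
|AP × d|² = 377145 and |d|² = 289, so the distance is √(377145/289) = √1305 = 3√145.

3√145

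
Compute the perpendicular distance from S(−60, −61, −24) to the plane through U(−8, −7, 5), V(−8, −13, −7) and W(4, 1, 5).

UV = (0, −6, −12) and UW = (12, 8, 0), so a normal is n = UV × UW = (96, −144, 72).
d = |96·(-60) + (-144)·(-61) + 72·(-24) − 600| / √(9216 + 20736 + 5184) = |696| / (24√61) = 29/√61.

29/√61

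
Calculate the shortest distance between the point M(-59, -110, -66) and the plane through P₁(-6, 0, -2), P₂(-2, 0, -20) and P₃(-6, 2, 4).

P₁P₂ = (4, 0, -18) and P₁P₃ = (0, 2, 6), so a normal is n = P₁P₂ × P₁P₃ = (36, -24, 8).
d = |36·(-59) + (-24)·(-110) + 8·(-66) − (-232)| / √(1296 + 576 + 64) = |220| / 44 = 5.

5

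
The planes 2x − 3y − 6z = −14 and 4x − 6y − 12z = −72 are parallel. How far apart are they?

Divide the second equation by 2 to match normals: 2x − 3y − 6z = -36.
Both planes have normal n = (2, −3, −6), |n| = 7. Any point on the first plane is at distance |(-36) − (-14)|/|n| = 22/7 from the second.

22/7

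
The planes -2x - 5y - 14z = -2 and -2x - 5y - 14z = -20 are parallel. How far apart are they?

6/5

Both planes have normal n = (-2, -5, -14), |n| = 15. Any point on the first plane is at distance |(-20) − (-2)|/|n| = 18/15 = 6/5 from the second.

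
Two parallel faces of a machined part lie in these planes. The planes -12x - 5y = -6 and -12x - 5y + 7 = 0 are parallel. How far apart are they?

With common normal n = (-12, -5, 0) (|n| = 13), the distance is |(-6) − (-7)|/|n| = 1/13.

1/13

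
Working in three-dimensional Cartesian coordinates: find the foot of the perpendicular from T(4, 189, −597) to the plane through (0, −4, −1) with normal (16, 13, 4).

The perpendicular from T has direction n = (16, 13, 4): r = (4, 189, −597) + t(16, 13, 4).
Substitute into the plane: n·(T + tn) = -56 gives 133 + 441t = -56, so t = -3/7.
Foot = (4, 189, −597) + (-3/7)·(16, 13, 4) = (−20/7, 1284/7, −4191/7).

(-20/7, 1284/7, -4191/7)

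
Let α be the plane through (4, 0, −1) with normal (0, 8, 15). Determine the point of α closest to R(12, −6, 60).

n = (0, 8, 15), |n|² = 289, and n·R − (-15) = 867.
t = 867/289 = 3, so the foot is R − t·n = (12, −6, 60) − 3·(0, 8, 15) = (12, −30, 15).

(12, -30, 15)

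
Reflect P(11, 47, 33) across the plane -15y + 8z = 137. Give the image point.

(11, -13, 65)

n = (0, -15, 8), |n|² = 289, n·P − 137 = -578, so t = -578/289 = -2.
Foot F = P − (-2)·n = (11, 17, 49); the reflection is 2F − P = (11, -13, 65).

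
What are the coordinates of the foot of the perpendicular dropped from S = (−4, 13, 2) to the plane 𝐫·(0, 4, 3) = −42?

(-4, -3, -10)

n = (0, 4, 3), |n|² = 25, and n·S − (-42) = 100.
t = 100/25 = 4, so the foot is S − t·n = (−4, 13, 2) − 4·(0, 4, 3) = (−4, −3, −10).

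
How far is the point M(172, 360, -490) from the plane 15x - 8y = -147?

Normal vector n = (15, -8, 0), and n·(172, 360, -490) - (-147) = -153.
|n| = √(225 + 64 + 0) = 17, so the distance is |-153|/17 = 9.

9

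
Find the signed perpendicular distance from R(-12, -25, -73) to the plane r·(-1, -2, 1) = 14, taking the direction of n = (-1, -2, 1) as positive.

-25/√6

n·R − 14 = -25.
|n| = √6, so the signed distance is -25/√6.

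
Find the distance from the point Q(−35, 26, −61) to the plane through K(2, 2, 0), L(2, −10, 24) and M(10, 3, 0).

5/3

KL = (0, −12, 24) and KM = (8, 1, 0), so a normal is n = KL × KM = (−24, 192, 96).
Then n·(−35, 26, −61) − 336 = −360.
|n| = √(576 + 36864 + 9216) = 216, so the distance is |-360|/216 = 5/3.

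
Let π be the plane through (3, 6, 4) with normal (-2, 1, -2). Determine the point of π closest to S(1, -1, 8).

(-13/9, 2/9, 50/9)

The perpendicular from S has direction n = (-2, 1, -2): r = (1, -1, 8) + λ(-2, 1, -2).
Substitute into the plane: n·(S + λn) = -8 gives -19 + 9λ = -8, so λ = 11/9.
Foot = (1, -1, 8) + (11/9)·(-2, 1, -2) = (-13/9, 2/9, 50/9).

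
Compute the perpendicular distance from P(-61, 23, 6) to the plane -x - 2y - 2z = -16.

19/3

n = (-1, -2, -2); n·P − (-16) = 19; |n| = 3; distance = 19/3.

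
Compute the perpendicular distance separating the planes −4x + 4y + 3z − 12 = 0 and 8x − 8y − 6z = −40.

Divide the second equation by -2 to match normals: −4x + 4y + 3z = 20.
With common normal n = (−4, 4, 3) (|n| = √41), the distance is |12 − 20|/|n| = 8/√41 = 8√41/41.

8/√41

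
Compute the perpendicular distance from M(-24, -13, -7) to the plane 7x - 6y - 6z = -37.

d = |7·(-24) + (-6)·(-13) + (-6)·(-7) − (-37)| / √(49 + 36 + 36) = |-11| / 11 = 1.

1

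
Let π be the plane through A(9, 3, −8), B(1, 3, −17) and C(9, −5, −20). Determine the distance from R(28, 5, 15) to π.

11/17

AB = (−8, 0, −9) and AC = (0, −8, −12), so a normal is n = AB × AC = (−72, −96, 64).
Then n·(28, 5, 15) − (−1448) = −88.
|n| = √(5184 + 9216 + 4096) = 136, so the distance is |-88|/136 = 11/17.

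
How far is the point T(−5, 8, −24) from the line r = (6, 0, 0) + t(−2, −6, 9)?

√277

Direction vector d = (−2, −6, 9).
AP = (−11, 8, −24); AP·d = -242, |AP|² = 761, |d|² = 121.
distance² = |AP|² − (AP·d)²/|d|² = 761 − 58564/121 = 277, so the distance is √277.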